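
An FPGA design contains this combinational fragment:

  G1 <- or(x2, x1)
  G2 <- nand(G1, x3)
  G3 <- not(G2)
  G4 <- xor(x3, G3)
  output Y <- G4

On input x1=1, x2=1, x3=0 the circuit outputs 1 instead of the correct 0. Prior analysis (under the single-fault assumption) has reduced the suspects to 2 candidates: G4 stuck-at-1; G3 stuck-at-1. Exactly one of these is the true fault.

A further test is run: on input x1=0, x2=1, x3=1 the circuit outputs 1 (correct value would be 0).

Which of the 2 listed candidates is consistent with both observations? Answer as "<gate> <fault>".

G4 stuck-at-1

Evaluate each candidate on input x1=0, x2=1, x3=1:
  G4 stuck-at-1: G1=1, G2=0, G3=1, G4=1 [stuck-at-1] → 1 — matches
  G3 stuck-at-1: G1=1, G2=0, G3=1 [stuck-at-1], G4=0 → 0 — eliminated
Only G4 stuck-at-1 reproduces the observed 1.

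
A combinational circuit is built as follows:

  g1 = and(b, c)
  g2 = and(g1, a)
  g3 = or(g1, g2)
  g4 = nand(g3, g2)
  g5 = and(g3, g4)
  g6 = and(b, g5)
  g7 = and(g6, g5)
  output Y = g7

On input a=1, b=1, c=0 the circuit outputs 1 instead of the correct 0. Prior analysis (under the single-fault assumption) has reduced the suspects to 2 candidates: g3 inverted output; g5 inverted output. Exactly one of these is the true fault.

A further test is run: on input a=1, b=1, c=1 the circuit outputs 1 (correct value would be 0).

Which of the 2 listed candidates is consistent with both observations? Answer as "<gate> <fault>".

g5 inverted output

Evaluate each candidate on input a=1, b=1, c=1:
  g3 inverted output: g1=1, g2=1, g3=0 [inverted output], g4=1, g5=0, g6=0, g7=0 → 0 — eliminated
  g5 inverted output: g1=1, g2=1, g3=1, g4=0, g5=1 [inverted output], g6=1, g7=1 → 1 — matches
Only g5 inverted output reproduces the observed 1.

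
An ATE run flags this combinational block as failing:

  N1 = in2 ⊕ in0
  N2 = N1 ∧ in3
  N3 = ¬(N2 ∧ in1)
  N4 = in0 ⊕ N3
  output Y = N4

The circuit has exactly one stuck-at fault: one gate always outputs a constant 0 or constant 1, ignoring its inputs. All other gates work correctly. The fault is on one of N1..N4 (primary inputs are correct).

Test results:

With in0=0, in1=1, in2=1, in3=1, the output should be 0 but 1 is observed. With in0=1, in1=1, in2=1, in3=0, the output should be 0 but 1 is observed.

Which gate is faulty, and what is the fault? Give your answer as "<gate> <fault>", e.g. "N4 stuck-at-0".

N4 stuck-at-1

Fault-free values for test 1 (in0=0, in1=1, in2=1, in3=1): N1=1, N2=1, N3=0, N4=0, giving Y=0. Observed 1.
Test 1: faults giving observed 1 are {N1 stuck-at-0, N2 stuck-at-0, N3 stuck-at-1, N4 stuck-at-1}.
Test 2 (in0=1, in1=1, in2=1, in3=0): fault-free N1=0, N2=0, N3=1, N4=0 → 0; observed 1. Eliminates N1 stuck-at-0, N2 stuck-at-0, N3 stuck-at-1.
Only N4 stuck-at-1 is consistent with every test.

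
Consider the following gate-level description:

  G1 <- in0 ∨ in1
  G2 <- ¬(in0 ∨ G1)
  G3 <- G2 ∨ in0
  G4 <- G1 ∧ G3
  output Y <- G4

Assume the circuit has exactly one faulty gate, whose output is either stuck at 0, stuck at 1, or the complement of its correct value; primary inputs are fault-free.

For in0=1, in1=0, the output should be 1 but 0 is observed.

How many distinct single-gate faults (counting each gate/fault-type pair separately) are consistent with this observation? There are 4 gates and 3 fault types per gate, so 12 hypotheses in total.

Fault-free: G1=1, G2=0, G3=1, G4=1 → 1. Observed 0.
  G1 stuck-at-0: output 0 ✓
  G1 stuck-at-1: output 1 ✗
  G1 inverted output: output 0 ✓
  G2 stuck-at-0: output 1 ✗
  G2 stuck-at-1: output 1 ✗
  G2 inverted output: output 1 ✗
  G3 stuck-at-0: output 0 ✓
  G3 stuck-at-1: output 1 ✗
  G3 inverted output: output 0 ✓
  G4 stuck-at-0: output 0 ✓
  G4 stuck-at-1: output 1 ✗
  G4 inverted output: output 0 ✓
Consistent faults: {G1 stuck-at-0, G1 inverted output, G3 stuck-at-0, G3 inverted output, G4 stuck-at-0, G4 inverted output} — 6 in all.

6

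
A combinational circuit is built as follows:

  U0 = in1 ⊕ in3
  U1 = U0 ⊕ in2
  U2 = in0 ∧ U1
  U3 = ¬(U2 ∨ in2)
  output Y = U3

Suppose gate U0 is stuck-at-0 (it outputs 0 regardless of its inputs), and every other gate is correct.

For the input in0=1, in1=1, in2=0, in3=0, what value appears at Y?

Propagate with U0 forced: U0=0 [stuck-at-0], U1=0, U2=0, U3=1.
So Y = 1. (Without the fault it would be 0.)

1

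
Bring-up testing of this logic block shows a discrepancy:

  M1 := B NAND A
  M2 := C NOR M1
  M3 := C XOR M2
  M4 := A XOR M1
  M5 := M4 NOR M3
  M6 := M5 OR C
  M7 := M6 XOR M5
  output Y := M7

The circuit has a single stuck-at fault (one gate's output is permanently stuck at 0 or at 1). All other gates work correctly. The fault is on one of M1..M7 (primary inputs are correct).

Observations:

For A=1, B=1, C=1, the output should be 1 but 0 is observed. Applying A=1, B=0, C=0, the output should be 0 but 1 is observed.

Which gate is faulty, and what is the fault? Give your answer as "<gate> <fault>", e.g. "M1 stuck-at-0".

Fault-free values for test 1 (A=1, B=1, C=1): M1=0, M2=0, M3=1, M4=1, M5=0, M6=1, M7=1, giving Y=1. Observed 0.
Test 1: faults giving observed 0 are {M5 stuck-at-1, M6 stuck-at-0, M7 stuck-at-0}.
Test 2 (A=1, B=0, C=0): fault-free M1=1, M2=0, M3=0, M4=0, M5=1, M6=1, M7=0 → 0; observed 1. Eliminates M5 stuck-at-1, M7 stuck-at-0.
Only M6 stuck-at-0 is consistent with every test.

M6 stuck-at-0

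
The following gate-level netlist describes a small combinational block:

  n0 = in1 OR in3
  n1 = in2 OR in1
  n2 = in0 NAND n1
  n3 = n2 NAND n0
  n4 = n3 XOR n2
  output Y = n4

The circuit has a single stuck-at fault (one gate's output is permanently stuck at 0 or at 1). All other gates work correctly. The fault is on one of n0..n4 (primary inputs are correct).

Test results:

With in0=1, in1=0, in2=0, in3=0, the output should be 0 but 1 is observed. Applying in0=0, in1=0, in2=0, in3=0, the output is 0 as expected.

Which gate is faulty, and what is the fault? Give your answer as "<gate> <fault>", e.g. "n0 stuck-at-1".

Fault-free values for test 1 (in0=1, in1=0, in2=0, in3=0): n0=0, n1=0, n2=1, n3=1, n4=0, giving Y=0. Observed 1.
Test 1: faults giving observed 1 are {n0 stuck-at-1, n1 stuck-at-1, n2 stuck-at-0, n3 stuck-at-0, n4 stuck-at-1}.
Test 2 (in0=0, in1=0, in2=0, in3=0): fault-free n0=0, n1=0, n2=1, n3=1, n4=0 → 0; observed 0. Eliminates n0 stuck-at-1, n2 stuck-at-0, n3 stuck-at-0, n4 stuck-at-1.
Only n1 stuck-at-1 is consistent with every test.

n1 stuck-at-1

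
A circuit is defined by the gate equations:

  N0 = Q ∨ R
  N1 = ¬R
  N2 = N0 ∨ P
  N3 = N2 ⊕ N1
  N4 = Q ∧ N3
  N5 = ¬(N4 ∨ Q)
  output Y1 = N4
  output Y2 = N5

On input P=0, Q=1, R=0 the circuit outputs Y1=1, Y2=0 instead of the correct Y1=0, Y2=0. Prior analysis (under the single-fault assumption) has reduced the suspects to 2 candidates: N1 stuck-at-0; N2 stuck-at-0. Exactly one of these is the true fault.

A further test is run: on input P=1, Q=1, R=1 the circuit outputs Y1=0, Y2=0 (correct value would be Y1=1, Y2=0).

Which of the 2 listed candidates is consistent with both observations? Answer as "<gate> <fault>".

Evaluate each candidate on input P=1, Q=1, R=1:
  N1 stuck-at-0: N0=1, N1=0 [stuck-at-0], N2=1, N3=1, N4=1, N5=0 → Y1=1, Y2=0 — eliminated
  N2 stuck-at-0: N0=1, N1=0, N2=0 [stuck-at-0], N3=0, N4=0, N5=0 → Y1=0, Y2=0 — matches
Only N2 stuck-at-0 reproduces the observed Y1=0, Y2=0.

N2 stuck-at-0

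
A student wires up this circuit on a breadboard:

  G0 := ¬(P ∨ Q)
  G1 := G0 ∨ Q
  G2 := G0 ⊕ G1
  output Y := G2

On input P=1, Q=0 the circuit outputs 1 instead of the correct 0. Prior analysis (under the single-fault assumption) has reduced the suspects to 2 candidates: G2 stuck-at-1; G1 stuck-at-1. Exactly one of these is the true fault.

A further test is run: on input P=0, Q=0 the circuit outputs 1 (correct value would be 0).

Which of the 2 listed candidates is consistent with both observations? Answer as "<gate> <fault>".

G2 stuck-at-1

Evaluate each candidate on input P=0, Q=0:
  G2 stuck-at-1: G0=1, G1=1, G2=1 [stuck-at-1] → 1 — matches
  G1 stuck-at-1: G0=1, G1=1 [stuck-at-1], G2=0 → 0 — eliminated
Only G2 stuck-at-1 reproduces the observed 1.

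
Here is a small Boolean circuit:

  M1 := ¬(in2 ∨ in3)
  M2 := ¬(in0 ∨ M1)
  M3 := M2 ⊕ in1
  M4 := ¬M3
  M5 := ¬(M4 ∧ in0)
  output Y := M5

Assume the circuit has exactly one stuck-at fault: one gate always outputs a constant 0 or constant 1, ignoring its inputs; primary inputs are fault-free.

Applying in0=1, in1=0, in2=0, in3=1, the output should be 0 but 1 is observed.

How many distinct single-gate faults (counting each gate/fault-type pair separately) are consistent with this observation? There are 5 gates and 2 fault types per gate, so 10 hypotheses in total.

4

Fault-free: M1=0, M2=0, M3=0, M4=1, M5=0 → 0. Observed 1.
  M1 stuck-at-0: output 0 ✗
  M1 stuck-at-1: output 0 ✗
  M2 stuck-at-0: output 0 ✗
  M2 stuck-at-1: output 1 ✓
  M3 stuck-at-0: output 0 ✗
  M3 stuck-at-1: output 1 ✓
  M4 stuck-at-0: output 1 ✓
  M4 stuck-at-1: output 0 ✗
  M5 stuck-at-0: output 0 ✗
  M5 stuck-at-1: output 1 ✓
Consistent faults: {M2 stuck-at-1, M3 stuck-at-1, M4 stuck-at-0, M5 stuck-at-1} — 4 in all.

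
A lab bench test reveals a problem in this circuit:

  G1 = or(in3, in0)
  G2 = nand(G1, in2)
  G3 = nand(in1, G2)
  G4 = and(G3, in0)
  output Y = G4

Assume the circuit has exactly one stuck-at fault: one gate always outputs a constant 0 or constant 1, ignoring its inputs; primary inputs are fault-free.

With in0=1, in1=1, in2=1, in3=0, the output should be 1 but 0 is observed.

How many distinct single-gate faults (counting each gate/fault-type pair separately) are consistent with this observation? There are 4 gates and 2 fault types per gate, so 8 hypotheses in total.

4

Fault-free: G1=1, G2=0, G3=1, G4=1 → 1. Observed 0.
  G1 stuck-at-0: output 0 ✓
  G1 stuck-at-1: output 1 ✗
  G2 stuck-at-0: output 1 ✗
  G2 stuck-at-1: output 0 ✓
  G3 stuck-at-0: output 0 ✓
  G3 stuck-at-1: output 1 ✗
  G4 stuck-at-0: output 0 ✓
  G4 stuck-at-1: output 1 ✗
Consistent faults: {G1 stuck-at-0, G2 stuck-at-1, G3 stuck-at-0, G4 stuck-at-0} — 4 in all.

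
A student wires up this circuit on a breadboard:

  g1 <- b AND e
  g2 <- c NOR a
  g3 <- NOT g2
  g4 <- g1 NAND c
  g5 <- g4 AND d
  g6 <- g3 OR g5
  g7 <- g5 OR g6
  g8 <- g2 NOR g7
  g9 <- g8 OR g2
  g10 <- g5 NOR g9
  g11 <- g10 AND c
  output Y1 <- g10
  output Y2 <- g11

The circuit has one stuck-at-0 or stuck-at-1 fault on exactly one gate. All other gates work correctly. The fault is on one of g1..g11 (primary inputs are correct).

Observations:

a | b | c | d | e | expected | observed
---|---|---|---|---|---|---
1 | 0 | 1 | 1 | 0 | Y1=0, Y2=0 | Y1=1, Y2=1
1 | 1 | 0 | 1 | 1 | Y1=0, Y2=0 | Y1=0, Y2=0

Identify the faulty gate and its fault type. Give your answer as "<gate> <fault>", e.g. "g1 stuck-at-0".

g1 stuck-at-1

Fault-free values for test 1 (a=1, b=0, c=1, d=1, e=0): g1=0, g2=0, g3=1, g4=1, g5=1, g6=1, g7=1, g8=0, g9=0, g10=0, g11=0, giving Y1=0, Y2=0. Observed Y1=1, Y2=1.
Test 1: faults giving observed Y1=1, Y2=1 are {g1 stuck-at-1, g4 stuck-at-0, g5 stuck-at-0, g10 stuck-at-1}.
Test 2 (a=1, b=1, c=0, d=1, e=1): fault-free g1=1, g2=0, g3=1, g4=1, g5=1, g6=1, g7=1, g8=0, g9=0, g10=0, g11=0 → Y1=0, Y2=0; observed Y1=0, Y2=0. Eliminates g4 stuck-at-0, g5 stuck-at-0, g10 stuck-at-1.
Only g1 stuck-at-1 is consistent with every test.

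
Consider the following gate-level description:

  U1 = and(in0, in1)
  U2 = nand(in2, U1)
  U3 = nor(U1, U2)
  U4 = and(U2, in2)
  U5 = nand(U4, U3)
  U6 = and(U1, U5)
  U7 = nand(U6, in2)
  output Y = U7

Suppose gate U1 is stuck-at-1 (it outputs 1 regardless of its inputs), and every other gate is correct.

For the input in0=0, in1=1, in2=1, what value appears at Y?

Propagate with U1 forced: U1=1 [stuck-at-1], U2=0, U3=0, U4=0, U5=1, U6=1, U7=0.
So Y = 0. (Without the fault it would be 1.)

0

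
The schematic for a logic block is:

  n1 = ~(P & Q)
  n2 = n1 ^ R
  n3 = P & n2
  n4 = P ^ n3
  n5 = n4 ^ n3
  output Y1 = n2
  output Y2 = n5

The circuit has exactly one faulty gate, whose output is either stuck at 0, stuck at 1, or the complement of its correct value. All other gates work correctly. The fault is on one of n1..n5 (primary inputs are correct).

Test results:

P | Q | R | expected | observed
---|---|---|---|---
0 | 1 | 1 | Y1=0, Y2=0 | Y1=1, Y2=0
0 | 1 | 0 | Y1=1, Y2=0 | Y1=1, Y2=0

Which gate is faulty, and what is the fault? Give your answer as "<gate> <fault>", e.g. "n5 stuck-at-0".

n2 stuck-at-1

Fault-free values for test 1 (P=0, Q=1, R=1): n1=1, n2=0, n3=0, n4=0, n5=0, giving Y1=0, Y2=0. Observed Y1=1, Y2=0.
Test 1: faults giving observed Y1=1, Y2=0 are {n1 stuck-at-0, n1 inverted output, n2 stuck-at-1, n2 inverted output}.
Test 2 (P=0, Q=1, R=0): fault-free n1=1, n2=1, n3=0, n4=0, n5=0 → Y1=1, Y2=0; observed Y1=1, Y2=0. Eliminates n1 stuck-at-0, n1 inverted output, n2 inverted output.
Only n2 stuck-at-1 is consistent with every test.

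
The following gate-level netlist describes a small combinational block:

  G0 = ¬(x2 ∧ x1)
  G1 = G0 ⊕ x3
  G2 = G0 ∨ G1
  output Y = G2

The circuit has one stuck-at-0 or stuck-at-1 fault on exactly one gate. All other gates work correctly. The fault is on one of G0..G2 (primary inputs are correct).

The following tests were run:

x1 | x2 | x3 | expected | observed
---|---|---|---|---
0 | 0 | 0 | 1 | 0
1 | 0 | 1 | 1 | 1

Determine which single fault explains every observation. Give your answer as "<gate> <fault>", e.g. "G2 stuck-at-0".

Fault-free values for test 1 (x1=0, x2=0, x3=0): G0=1, G1=1, G2=1, giving Y=1. Observed 0.
Test 1: faults giving observed 0 are {G0 stuck-at-0, G2 stuck-at-0}.
Test 2 (x1=1, x2=0, x3=1): fault-free G0=1, G1=0, G2=1 → 1; observed 1. Eliminates G2 stuck-at-0.
Only G0 stuck-at-0 is consistent with every test.

G0 stuck-at-0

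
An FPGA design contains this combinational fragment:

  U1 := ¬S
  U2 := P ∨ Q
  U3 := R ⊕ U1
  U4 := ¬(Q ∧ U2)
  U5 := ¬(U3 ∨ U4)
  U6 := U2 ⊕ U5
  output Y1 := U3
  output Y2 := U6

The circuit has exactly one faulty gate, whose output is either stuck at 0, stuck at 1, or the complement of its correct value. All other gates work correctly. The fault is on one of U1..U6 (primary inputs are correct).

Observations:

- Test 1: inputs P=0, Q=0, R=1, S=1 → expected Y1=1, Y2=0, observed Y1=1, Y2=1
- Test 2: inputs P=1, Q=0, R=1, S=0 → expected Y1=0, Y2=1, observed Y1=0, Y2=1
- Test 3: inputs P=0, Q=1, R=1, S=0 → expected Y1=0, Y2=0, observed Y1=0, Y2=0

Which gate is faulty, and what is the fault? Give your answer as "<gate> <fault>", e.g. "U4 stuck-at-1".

U2 stuck-at-1

Fault-free values for test 1 (P=0, Q=0, R=1, S=1): U1=0, U2=0, U3=1, U4=1, U5=0, U6=0, giving Y1=1, Y2=0. Observed Y1=1, Y2=1.
Test 1: faults giving observed Y1=1, Y2=1 are {U2 stuck-at-1, U2 inverted output, U5 stuck-at-1, U5 inverted output, U6 stuck-at-1, U6 inverted output}.
Test 2 (P=1, Q=0, R=1, S=0): fault-free U1=1, U2=1, U3=0, U4=1, U5=0, U6=1 → Y1=0, Y2=1; observed Y1=0, Y2=1. Eliminates U2 inverted output, U5 stuck-at-1, U5 inverted output, U6 inverted output.
Test 3 (P=0, Q=1, R=1, S=0): fault-free U1=1, U2=1, U3=0, U4=0, U5=1, U6=0 → Y1=0, Y2=0; observed Y1=0, Y2=0. Eliminates U6 stuck-at-1.
Only U2 stuck-at-1 is consistent with every test.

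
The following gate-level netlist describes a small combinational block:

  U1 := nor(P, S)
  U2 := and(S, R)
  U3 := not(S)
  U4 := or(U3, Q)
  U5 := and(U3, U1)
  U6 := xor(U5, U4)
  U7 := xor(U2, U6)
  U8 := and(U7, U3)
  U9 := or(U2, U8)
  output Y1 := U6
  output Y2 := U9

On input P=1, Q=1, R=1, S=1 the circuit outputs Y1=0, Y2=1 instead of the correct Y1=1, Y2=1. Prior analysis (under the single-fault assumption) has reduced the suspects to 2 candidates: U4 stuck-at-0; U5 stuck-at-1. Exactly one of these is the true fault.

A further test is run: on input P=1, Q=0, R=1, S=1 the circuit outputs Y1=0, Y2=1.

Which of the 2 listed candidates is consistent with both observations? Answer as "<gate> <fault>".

U4 stuck-at-0

Evaluate each candidate on input P=1, Q=0, R=1, S=1:
  U4 stuck-at-0: U1=0, U2=1, U3=0, U4=0 [stuck-at-0], U5=0, U6=0, U7=1, U8=0, U9=1 → Y1=0, Y2=1 — matches
  U5 stuck-at-1: U1=0, U2=1, U3=0, U4=0, U5=1 [stuck-at-1], U6=1, U7=0, U8=0, U9=1 → Y1=1, Y2=1 — eliminated
Only U4 stuck-at-0 reproduces the observed Y1=0, Y2=1.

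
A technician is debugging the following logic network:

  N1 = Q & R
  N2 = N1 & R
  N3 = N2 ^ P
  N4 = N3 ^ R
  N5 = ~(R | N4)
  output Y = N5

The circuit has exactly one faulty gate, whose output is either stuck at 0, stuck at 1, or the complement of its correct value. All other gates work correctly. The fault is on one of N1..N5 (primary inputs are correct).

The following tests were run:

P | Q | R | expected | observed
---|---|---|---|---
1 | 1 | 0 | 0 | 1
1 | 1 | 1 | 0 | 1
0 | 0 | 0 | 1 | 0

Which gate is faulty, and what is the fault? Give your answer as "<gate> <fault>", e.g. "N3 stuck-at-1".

Fault-free values for test 1 (P=1, Q=1, R=0): N1=0, N2=0, N3=1, N4=1, N5=0, giving Y=0. Observed 1.
Test 1: faults giving observed 1 are {N2 stuck-at-1, N2 inverted output, N3 stuck-at-0, N3 inverted output, N4 stuck-at-0, N4 inverted output, N5 stuck-at-1, N5 inverted output}.
Test 2 (P=1, Q=1, R=1): fault-free N1=1, N2=1, N3=0, N4=1, N5=0 → 0; observed 1. Eliminates N2 stuck-at-1, N2 inverted output, N3 stuck-at-0, N3 inverted output, N4 stuck-at-0, N4 inverted output.
Test 3 (P=0, Q=0, R=0): fault-free N1=0, N2=0, N3=0, N4=0, N5=1 → 1; observed 0. Eliminates N5 stuck-at-1.
Only N5 inverted output is consistent with every test.

N5 inverted output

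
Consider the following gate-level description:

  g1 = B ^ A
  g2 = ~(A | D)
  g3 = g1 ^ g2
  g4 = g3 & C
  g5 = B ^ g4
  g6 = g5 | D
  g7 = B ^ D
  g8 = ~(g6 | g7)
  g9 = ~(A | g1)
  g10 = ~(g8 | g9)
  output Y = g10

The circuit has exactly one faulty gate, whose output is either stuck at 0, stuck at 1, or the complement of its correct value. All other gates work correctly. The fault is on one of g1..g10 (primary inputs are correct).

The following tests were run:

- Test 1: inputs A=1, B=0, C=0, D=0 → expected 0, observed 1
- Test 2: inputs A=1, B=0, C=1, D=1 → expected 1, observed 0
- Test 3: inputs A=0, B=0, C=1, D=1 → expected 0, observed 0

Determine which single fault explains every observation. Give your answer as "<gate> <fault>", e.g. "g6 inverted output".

g8 inverted output

Fault-free values for test 1 (A=1, B=0, C=0, D=0): g1=1, g2=0, g3=1, g4=0, g5=0, g6=0, g7=0, g8=1, g9=0, g10=0, giving Y=0. Observed 1.
Test 1: faults giving observed 1 are {g4 stuck-at-1, g4 inverted output, g5 stuck-at-1, g5 inverted output, g6 stuck-at-1, g6 inverted output, g7 stuck-at-1, g7 inverted output, g8 stuck-at-0, g8 inverted output, g10 stuck-at-1, g10 inverted output}.
Test 2 (A=1, B=0, C=1, D=1): fault-free g1=1, g2=0, g3=1, g4=1, g5=1, g6=1, g7=1, g8=0, g9=0, g10=1 → 1; observed 0. Eliminates g4 stuck-at-1, g4 inverted output, g5 stuck-at-1, g5 inverted output, g6 stuck-at-1, g6 inverted output, g7 stuck-at-1, g7 inverted output, g8 stuck-at-0, g10 stuck-at-1.
Test 3 (A=0, B=0, C=1, D=1): fault-free g1=0, g2=0, g3=0, g4=0, g5=0, g6=1, g7=1, g8=0, g9=1, g10=0 → 0; observed 0. Eliminates g10 inverted output.
Only g8 inverted output is consistent with every test.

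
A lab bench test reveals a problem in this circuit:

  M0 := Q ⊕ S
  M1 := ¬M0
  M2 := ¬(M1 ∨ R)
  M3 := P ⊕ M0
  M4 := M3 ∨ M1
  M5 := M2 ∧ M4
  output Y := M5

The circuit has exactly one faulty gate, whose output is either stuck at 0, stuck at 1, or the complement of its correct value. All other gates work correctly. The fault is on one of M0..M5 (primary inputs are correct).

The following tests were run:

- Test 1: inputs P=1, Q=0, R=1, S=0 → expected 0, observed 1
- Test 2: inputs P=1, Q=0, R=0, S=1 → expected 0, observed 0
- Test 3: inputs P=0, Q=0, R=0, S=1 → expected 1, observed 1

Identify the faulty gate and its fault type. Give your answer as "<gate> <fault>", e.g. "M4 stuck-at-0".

Fault-free values for test 1 (P=1, Q=0, R=1, S=0): M0=0, M1=1, M2=0, M3=1, M4=1, M5=0, giving Y=0. Observed 1.
Test 1: faults giving observed 1 are {M2 stuck-at-1, M2 inverted output, M5 stuck-at-1, M5 inverted output}.
Test 2 (P=1, Q=0, R=0, S=1): fault-free M0=1, M1=0, M2=1, M3=0, M4=0, M5=0 → 0; observed 0. Eliminates M5 stuck-at-1, M5 inverted output.
Test 3 (P=0, Q=0, R=0, S=1): fault-free M0=1, M1=0, M2=1, M3=1, M4=1, M5=1 → 1; observed 1. Eliminates M2 inverted output.
Only M2 stuck-at-1 is consistent with every test.

M2 stuck-at-1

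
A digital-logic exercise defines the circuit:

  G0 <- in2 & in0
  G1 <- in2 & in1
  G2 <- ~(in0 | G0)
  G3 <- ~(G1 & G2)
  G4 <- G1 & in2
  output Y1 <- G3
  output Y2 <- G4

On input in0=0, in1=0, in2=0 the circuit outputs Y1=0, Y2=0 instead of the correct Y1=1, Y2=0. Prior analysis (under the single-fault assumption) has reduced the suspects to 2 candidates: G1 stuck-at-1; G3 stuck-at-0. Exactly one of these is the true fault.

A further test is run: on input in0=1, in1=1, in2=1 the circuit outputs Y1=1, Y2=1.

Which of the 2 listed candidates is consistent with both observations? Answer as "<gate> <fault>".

Evaluate each candidate on input in0=1, in1=1, in2=1:
  G1 stuck-at-1: G0=1, G1=1 [stuck-at-1], G2=0, G3=1, G4=1 → Y1=1, Y2=1 — matches
  G3 stuck-at-0: G0=1, G1=1, G2=0, G3=0 [stuck-at-0], G4=1 → Y1=0, Y2=1 — eliminated
Only G1 stuck-at-1 reproduces the observed Y1=1, Y2=1.

G1 stuck-at-1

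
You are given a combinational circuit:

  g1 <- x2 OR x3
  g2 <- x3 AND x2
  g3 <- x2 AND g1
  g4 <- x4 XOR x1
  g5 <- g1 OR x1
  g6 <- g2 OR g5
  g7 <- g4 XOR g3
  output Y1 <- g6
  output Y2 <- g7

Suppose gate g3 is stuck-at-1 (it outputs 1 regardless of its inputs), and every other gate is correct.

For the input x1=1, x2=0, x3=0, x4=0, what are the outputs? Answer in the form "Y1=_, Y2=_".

Propagate with g3 forced: g1=0, g2=0, g3=1 [stuck-at-1], g4=1, g5=1, g6=1, g7=0.
So the outputs are Y1=1, Y2=0. (Without the fault they would be Y1=1, Y2=1.)

Y1=1, Y2=0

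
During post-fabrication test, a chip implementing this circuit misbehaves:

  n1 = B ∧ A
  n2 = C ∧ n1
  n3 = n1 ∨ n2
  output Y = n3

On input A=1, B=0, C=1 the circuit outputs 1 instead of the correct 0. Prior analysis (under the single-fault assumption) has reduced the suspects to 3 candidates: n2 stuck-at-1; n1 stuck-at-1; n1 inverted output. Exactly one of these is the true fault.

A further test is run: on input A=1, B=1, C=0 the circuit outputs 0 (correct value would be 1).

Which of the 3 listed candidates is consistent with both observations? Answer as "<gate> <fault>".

Evaluate each candidate on input A=1, B=1, C=0:
  n2 stuck-at-1: n1=1, n2=1 [stuck-at-1], n3=1 → 1 — eliminated
  n1 stuck-at-1: n1=1 [stuck-at-1], n2=0, n3=1 → 1 — eliminated
  n1 inverted output: n1=0 [inverted output], n2=0, n3=0 → 0 — matches
Only n1 inverted output reproduces the observed 0.

n1 inverted output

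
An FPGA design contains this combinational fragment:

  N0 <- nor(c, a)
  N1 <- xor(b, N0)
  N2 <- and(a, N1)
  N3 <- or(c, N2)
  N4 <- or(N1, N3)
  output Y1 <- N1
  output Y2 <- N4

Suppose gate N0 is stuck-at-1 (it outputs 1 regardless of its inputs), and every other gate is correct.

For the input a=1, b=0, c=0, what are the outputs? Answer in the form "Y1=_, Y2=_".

Y1=1, Y2=1

Propagate with N0 forced: N0=1 [stuck-at-1], N1=1, N2=1, N3=1, N4=1.
So the outputs are Y1=1, Y2=1. (Without the fault they would be Y1=0, Y2=0.)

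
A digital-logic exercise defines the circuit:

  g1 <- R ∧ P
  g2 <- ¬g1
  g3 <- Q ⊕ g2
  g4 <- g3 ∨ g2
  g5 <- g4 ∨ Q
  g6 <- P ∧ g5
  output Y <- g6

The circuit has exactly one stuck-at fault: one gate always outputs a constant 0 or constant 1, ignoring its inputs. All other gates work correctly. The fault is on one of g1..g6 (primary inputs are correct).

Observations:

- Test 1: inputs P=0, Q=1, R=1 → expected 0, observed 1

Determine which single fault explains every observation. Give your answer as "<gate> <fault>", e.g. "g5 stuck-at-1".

Fault-free values for test 1 (P=0, Q=1, R=1): g1=0, g2=1, g3=0, g4=1, g5=1, g6=0, giving Y=0. Observed 1.
Test 1: faults giving observed 1 are {g6 stuck-at-1}.
Only g6 stuck-at-1 is consistent with every test.

g6 stuck-at-1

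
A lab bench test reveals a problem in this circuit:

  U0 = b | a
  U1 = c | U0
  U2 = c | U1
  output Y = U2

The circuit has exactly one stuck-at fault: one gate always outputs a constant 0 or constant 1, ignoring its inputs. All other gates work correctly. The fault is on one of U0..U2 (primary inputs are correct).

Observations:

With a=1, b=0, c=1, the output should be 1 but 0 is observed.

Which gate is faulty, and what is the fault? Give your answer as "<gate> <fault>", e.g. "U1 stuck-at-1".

U2 stuck-at-0

Fault-free values for test 1 (a=1, b=0, c=1): U0=1, U1=1, U2=1, giving Y=1. Observed 0.
Test 1: faults giving observed 0 are {U2 stuck-at-0}.
Only U2 stuck-at-0 is consistent with every test.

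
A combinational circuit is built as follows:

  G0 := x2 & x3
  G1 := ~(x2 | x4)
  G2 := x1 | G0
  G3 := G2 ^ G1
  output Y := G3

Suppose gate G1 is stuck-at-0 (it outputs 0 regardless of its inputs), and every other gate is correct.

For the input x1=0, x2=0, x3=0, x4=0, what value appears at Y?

Propagate with G1 forced: G0=0, G1=0 [stuck-at-0], G2=0, G3=0.
So Y = 0. (Without the fault it would be 1.)

0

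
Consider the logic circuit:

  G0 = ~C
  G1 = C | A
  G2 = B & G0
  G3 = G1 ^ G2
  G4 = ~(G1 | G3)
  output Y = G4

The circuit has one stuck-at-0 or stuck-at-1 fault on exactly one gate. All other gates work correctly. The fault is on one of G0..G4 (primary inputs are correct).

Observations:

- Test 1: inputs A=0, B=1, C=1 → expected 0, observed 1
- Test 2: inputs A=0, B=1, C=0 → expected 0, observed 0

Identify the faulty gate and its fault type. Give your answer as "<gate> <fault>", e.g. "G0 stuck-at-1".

Fault-free values for test 1 (A=0, B=1, C=1): G0=0, G1=1, G2=0, G3=1, G4=0, giving Y=0. Observed 1.
Test 1: faults giving observed 1 are {G1 stuck-at-0, G4 stuck-at-1}.
Test 2 (A=0, B=1, C=0): fault-free G0=1, G1=0, G2=1, G3=1, G4=0 → 0; observed 0. Eliminates G4 stuck-at-1.
Only G1 stuck-at-0 is consistent with every test.

G1 stuck-at-0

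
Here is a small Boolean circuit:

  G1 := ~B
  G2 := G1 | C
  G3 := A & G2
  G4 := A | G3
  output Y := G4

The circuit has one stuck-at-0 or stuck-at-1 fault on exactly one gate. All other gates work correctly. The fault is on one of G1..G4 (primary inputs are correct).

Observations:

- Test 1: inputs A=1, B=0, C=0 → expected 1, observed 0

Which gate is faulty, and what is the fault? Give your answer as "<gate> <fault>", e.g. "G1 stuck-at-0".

G4 stuck-at-0

Fault-free values for test 1 (A=1, B=0, C=0): G1=1, G2=1, G3=1, G4=1, giving Y=1. Observed 0.
Test 1: faults giving observed 0 are {G4 stuck-at-0}.
Only G4 stuck-at-0 is consistent with every test.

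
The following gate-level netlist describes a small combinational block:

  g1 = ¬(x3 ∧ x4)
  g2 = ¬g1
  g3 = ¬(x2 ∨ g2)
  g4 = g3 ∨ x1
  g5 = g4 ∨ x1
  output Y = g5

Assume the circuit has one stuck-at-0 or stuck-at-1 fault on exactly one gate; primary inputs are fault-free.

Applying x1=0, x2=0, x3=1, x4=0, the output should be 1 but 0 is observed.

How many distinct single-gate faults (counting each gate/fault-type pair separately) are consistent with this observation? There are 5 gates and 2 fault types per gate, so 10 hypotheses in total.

Fault-free: g1=1, g2=0, g3=1, g4=1, g5=1 → 1. Observed 0.
  g1 stuck-at-0: output 0 ✓
  g1 stuck-at-1: output 1 ✗
  g2 stuck-at-0: output 1 ✗
  g2 stuck-at-1: output 0 ✓
  g3 stuck-at-0: output 0 ✓
  g3 stuck-at-1: output 1 ✗
  g4 stuck-at-0: output 0 ✓
  g4 stuck-at-1: output 1 ✗
  g5 stuck-at-0: output 0 ✓
  g5 stuck-at-1: output 1 ✗
Consistent faults: {g1 stuck-at-0, g2 stuck-at-1, g3 stuck-at-0, g4 stuck-at-0, g5 stuck-at-0} — 5 in all.

5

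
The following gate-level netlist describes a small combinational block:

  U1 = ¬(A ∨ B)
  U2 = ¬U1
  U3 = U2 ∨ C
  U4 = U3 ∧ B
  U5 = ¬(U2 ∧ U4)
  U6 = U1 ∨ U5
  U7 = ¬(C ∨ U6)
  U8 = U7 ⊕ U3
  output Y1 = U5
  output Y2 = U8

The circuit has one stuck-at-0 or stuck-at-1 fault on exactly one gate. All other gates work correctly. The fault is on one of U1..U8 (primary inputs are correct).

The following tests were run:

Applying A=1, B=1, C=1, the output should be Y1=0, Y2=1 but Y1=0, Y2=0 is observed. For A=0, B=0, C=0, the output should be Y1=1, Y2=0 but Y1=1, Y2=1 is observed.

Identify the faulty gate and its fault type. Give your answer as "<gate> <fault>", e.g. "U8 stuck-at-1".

Fault-free values for test 1 (A=1, B=1, C=1): U1=0, U2=1, U3=1, U4=1, U5=0, U6=0, U7=0, U8=1, giving Y1=0, Y2=1. Observed Y1=0, Y2=0.
Test 1: faults giving observed Y1=0, Y2=0 are {U7 stuck-at-1, U8 stuck-at-0}.
Test 2 (A=0, B=0, C=0): fault-free U1=1, U2=0, U3=0, U4=0, U5=1, U6=1, U7=0, U8=0 → Y1=1, Y2=0; observed Y1=1, Y2=1. Eliminates U8 stuck-at-0.
Only U7 stuck-at-1 is consistent with every test.

U7 stuck-at-1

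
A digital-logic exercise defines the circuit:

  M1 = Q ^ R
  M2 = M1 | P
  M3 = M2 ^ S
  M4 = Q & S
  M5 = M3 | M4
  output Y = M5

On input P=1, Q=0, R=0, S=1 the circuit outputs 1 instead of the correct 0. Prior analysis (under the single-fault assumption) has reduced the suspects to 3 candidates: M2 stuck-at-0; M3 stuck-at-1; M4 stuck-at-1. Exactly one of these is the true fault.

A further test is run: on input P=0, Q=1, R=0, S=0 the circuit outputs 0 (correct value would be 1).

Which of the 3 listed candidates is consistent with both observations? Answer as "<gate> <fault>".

M2 stuck-at-0

Evaluate each candidate on input P=0, Q=1, R=0, S=0:
  M2 stuck-at-0: M1=1, M2=0 [stuck-at-0], M3=0, M4=0, M5=0 → 0 — matches
  M3 stuck-at-1: M1=1, M2=1, M3=1 [stuck-at-1], M4=0, M5=1 → 1 — eliminated
  M4 stuck-at-1: M1=1, M2=1, M3=1, M4=1 [stuck-at-1], M5=1 → 1 — eliminated
Only M2 stuck-at-0 reproduces the observed 0.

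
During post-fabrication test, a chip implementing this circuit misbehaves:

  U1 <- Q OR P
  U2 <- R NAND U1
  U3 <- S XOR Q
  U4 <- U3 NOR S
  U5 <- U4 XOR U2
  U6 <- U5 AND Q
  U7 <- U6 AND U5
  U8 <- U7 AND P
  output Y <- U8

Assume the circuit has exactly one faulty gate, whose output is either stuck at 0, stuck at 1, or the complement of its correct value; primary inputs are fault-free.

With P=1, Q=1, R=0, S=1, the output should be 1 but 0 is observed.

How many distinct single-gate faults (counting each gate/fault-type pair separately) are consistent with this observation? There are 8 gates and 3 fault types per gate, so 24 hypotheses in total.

Fault-free: U1=1, U2=1, U3=0, U4=0, U5=1, U6=1, U7=1, U8=1 → 1. Observed 0.
  U1: none of the 3 fault types match ✗
  U2: stuck-at-0, inverted output ✓; others ✗
  U3: none of the 3 fault types match ✗
  U4: stuck-at-1, inverted output ✓; others ✗
  U5: stuck-at-0, inverted output ✓; others ✗
  U6: stuck-at-0, inverted output ✓; others ✗
  U7: stuck-at-0, inverted output ✓; others ✗
  U8: stuck-at-0, inverted output ✓; others ✗
Consistent faults: {U2 stuck-at-0, U2 inverted output, U4 stuck-at-1, U4 inverted output, U5 stuck-at-0, U5 inverted output, U6 stuck-at-0, U6 inverted output, U7 stuck-at-0, U7 inverted output, U8 stuck-at-0, U8 inverted output} — 12 in all.

12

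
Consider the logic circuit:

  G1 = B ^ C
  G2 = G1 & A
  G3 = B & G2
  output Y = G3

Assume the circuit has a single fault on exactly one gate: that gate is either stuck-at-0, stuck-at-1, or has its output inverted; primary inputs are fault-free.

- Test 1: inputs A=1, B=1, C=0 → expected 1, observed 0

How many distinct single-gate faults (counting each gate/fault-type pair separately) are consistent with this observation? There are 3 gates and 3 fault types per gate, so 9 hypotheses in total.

6

Fault-free: G1=1, G2=1, G3=1 → 1. Observed 0.
  G1 stuck-at-0: output 0 ✓
  G1 stuck-at-1: output 1 ✗
  G1 inverted output: output 0 ✓
  G2 stuck-at-0: output 0 ✓
  G2 stuck-at-1: output 1 ✗
  G2 inverted output: output 0 ✓
  G3 stuck-at-0: output 0 ✓
  G3 stuck-at-1: output 1 ✗
  G3 inverted output: output 0 ✓
Consistent faults: {G1 stuck-at-0, G1 inverted output, G2 stuck-at-0, G2 inverted output, G3 stuck-at-0, G3 inverted output} — 6 in all.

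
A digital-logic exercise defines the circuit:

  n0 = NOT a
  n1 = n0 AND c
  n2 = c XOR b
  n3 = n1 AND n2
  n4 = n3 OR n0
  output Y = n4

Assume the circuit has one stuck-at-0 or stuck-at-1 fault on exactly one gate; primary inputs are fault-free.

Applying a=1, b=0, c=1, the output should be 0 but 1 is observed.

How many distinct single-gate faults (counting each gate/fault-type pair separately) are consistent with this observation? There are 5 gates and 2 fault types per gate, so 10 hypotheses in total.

Fault-free: n0=0, n1=0, n2=1, n3=0, n4=0 → 0. Observed 1.
  n0 stuck-at-0: output 0 ✗
  n0 stuck-at-1: output 1 ✓
  n1 stuck-at-0: output 0 ✗
  n1 stuck-at-1: output 1 ✓
  n2 stuck-at-0: output 0 ✗
  n2 stuck-at-1: output 0 ✗
  n3 stuck-at-0: output 0 ✗
  n3 stuck-at-1: output 1 ✓
  n4 stuck-at-0: output 0 ✗
  n4 stuck-at-1: output 1 ✓
Consistent faults: {n0 stuck-at-1, n1 stuck-at-1, n3 stuck-at-1, n4 stuck-at-1} — 4 in all.

4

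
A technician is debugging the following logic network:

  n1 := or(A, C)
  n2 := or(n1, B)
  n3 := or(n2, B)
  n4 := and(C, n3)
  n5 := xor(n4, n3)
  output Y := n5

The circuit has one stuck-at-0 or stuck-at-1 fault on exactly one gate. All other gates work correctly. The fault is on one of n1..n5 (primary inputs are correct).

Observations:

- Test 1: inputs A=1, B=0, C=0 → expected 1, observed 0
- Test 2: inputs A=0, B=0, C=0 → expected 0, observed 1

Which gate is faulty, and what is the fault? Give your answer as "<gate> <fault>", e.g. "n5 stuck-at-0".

Fault-free values for test 1 (A=1, B=0, C=0): n1=1, n2=1, n3=1, n4=0, n5=1, giving Y=1. Observed 0.
Test 1: faults giving observed 0 are {n1 stuck-at-0, n2 stuck-at-0, n3 stuck-at-0, n4 stuck-at-1, n5 stuck-at-0}.
Test 2 (A=0, B=0, C=0): fault-free n1=0, n2=0, n3=0, n4=0, n5=0 → 0; observed 1. Eliminates n1 stuck-at-0, n2 stuck-at-0, n3 stuck-at-0, n5 stuck-at-0.
Only n4 stuck-at-1 is consistent with every test.

n4 stuck-at-1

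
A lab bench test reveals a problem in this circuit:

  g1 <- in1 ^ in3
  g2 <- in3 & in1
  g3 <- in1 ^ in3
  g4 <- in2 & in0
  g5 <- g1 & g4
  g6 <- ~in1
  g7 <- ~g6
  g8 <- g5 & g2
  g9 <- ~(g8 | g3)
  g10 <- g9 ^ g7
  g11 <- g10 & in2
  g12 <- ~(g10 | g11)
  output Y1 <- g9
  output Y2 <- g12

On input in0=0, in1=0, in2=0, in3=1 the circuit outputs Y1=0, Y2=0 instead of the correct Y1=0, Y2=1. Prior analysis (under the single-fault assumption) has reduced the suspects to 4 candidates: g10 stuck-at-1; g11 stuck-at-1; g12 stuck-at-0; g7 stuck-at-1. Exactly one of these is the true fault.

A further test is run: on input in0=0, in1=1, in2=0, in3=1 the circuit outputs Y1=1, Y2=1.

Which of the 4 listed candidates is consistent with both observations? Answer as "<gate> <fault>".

Evaluate each candidate on input in0=0, in1=1, in2=0, in3=1:
  g10 stuck-at-1: g1=0, g2=1, g3=0, g4=0, g5=0, g6=0, g7=1, g8=0, g9=1, g10=1 [stuck-at-1], g11=0, g12=0 → Y1=1, Y2=0 — eliminated
  g11 stuck-at-1: g1=0, g2=1, g3=0, g4=0, g5=0, g6=0, g7=1, g8=0, g9=1, g10=0, g11=1 [stuck-at-1], g12=0 → Y1=1, Y2=0 — eliminated
  g12 stuck-at-0: g1=0, g2=1, g3=0, g4=0, g5=0, g6=0, g7=1, g8=0, g9=1, g10=0, g11=0, g12=0 [stuck-at-0] → Y1=1, Y2=0 — eliminated
  g7 stuck-at-1: g1=0, g2=1, g3=0, g4=0, g5=0, g6=0, g7=1 [stuck-at-1], g8=0, g9=1, g10=0, g11=0, g12=1 → Y1=1, Y2=1 — matches
Only g7 stuck-at-1 reproduces the observed Y1=1, Y2=1.

g7 stuck-at-1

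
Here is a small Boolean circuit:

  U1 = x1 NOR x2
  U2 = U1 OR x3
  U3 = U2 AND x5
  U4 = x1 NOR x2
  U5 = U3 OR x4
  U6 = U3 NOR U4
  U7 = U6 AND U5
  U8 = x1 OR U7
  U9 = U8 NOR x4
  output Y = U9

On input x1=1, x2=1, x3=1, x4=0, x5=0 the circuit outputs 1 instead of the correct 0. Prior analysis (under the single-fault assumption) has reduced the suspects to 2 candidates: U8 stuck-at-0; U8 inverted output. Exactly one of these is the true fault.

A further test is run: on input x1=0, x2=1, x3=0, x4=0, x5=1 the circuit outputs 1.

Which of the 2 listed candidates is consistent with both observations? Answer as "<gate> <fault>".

U8 stuck-at-0

Evaluate each candidate on input x1=0, x2=1, x3=0, x4=0, x5=1:
  U8 stuck-at-0: U1=0, U2=0, U3=0, U4=0, U5=0, U6=1, U7=0, U8=0 [stuck-at-0], U9=1 → 1 — matches
  U8 inverted output: U1=0, U2=0, U3=0, U4=0, U5=0, U6=1, U7=0, U8=1 [inverted output], U9=0 → 0 — eliminated
Only U8 stuck-at-0 reproduces the observed 1.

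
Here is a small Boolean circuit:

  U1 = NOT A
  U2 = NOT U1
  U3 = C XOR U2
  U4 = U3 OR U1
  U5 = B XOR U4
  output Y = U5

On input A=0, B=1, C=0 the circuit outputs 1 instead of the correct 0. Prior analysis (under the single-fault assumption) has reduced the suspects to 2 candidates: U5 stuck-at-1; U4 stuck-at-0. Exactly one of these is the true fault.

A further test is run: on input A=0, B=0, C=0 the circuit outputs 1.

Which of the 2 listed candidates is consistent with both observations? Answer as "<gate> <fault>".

U5 stuck-at-1

Evaluate each candidate on input A=0, B=0, C=0:
  U5 stuck-at-1: U1=1, U2=0, U3=0, U4=1, U5=1 [stuck-at-1] → 1 — matches
  U4 stuck-at-0: U1=1, U2=0, U3=0, U4=0 [stuck-at-0], U5=0 → 0 — eliminated
Only U5 stuck-at-1 reproduces the observed 1.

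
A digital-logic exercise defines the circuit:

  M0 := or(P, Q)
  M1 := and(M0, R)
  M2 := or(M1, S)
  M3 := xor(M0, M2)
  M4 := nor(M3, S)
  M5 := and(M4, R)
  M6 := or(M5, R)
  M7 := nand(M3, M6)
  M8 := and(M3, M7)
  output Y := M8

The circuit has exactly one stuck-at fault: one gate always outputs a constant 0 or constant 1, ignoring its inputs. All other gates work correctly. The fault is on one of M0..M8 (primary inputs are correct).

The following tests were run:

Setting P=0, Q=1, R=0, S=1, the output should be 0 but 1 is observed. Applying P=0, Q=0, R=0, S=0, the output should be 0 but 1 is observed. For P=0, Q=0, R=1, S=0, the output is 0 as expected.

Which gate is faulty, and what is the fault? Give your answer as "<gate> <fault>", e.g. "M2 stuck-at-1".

M3 stuck-at-1

Fault-free values for test 1 (P=0, Q=1, R=0, S=1): M0=1, M1=0, M2=1, M3=0, M4=0, M5=0, M6=0, M7=1, M8=0, giving Y=0. Observed 1.
Test 1: faults giving observed 1 are {M0 stuck-at-0, M2 stuck-at-0, M3 stuck-at-1, M8 stuck-at-1}.
Test 2 (P=0, Q=0, R=0, S=0): fault-free M0=0, M1=0, M2=0, M3=0, M4=1, M5=0, M6=0, M7=1, M8=0 → 0; observed 1. Eliminates M0 stuck-at-0, M2 stuck-at-0.
Test 3 (P=0, Q=0, R=1, S=0): fault-free M0=0, M1=0, M2=0, M3=0, M4=1, M5=1, M6=1, M7=1, M8=0 → 0; observed 0. Eliminates M8 stuck-at-1.
Only M3 stuck-at-1 is consistent with every test.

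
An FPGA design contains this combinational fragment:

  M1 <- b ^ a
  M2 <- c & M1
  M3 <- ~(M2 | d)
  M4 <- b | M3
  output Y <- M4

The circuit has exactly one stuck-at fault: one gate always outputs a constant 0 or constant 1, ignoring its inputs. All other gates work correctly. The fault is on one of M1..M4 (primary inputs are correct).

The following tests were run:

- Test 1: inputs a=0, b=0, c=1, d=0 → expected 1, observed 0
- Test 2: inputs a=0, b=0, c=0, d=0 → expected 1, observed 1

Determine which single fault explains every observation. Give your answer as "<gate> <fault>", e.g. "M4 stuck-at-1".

Fault-free values for test 1 (a=0, b=0, c=1, d=0): M1=0, M2=0, M3=1, M4=1, giving Y=1. Observed 0.
Test 1: faults giving observed 0 are {M1 stuck-at-1, M2 stuck-at-1, M3 stuck-at-0, M4 stuck-at-0}.
Test 2 (a=0, b=0, c=0, d=0): fault-free M1=0, M2=0, M3=1, M4=1 → 1; observed 1. Eliminates M2 stuck-at-1, M3 stuck-at-0, M4 stuck-at-0.
Only M1 stuck-at-1 is consistent with every test.

M1 stuck-at-1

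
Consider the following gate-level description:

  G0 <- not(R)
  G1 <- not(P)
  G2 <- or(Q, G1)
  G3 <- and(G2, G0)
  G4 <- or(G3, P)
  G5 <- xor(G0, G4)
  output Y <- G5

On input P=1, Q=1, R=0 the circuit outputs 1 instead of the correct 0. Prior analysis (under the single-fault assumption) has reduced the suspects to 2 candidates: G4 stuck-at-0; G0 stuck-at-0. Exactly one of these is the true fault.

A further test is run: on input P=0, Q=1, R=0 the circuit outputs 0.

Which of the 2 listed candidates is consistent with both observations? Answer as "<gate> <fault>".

Evaluate each candidate on input P=0, Q=1, R=0:
  G4 stuck-at-0: G0=1, G1=1, G2=1, G3=1, G4=0 [stuck-at-0], G5=1 → 1 — eliminated
  G0 stuck-at-0: G0=0 [stuck-at-0], G1=1, G2=1, G3=0, G4=0, G5=0 → 0 — matches
Only G0 stuck-at-0 reproduces the observed 0.

G0 stuck-at-0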